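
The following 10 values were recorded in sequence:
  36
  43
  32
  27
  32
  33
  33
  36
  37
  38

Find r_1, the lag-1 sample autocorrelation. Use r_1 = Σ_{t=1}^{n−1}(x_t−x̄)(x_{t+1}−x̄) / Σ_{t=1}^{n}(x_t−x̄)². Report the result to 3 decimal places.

0.273

Mean x̄ = (36 + 43 + 32 + 27 + 32 + 33 + 33 + 36 + 37 + 38)/10 = 34.7000
Numerator Σ_{t=1}^{9}(x_t−x̄)(x_{t+1}−x̄) = 45.8100
Denominator Σ(x_t−x̄)² = 168.1000
r_1 = 45.8100 / 168.1000 = 0.273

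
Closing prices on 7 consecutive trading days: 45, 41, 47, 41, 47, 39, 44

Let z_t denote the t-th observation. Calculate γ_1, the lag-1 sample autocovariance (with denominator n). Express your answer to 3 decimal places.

-6.883

Mean z̄ = (45 + 41 + 47 + 41 + 47 + 39 + 44)/7 = 43.4286
Σ_{t=1}^{6}(z_t−z̄)(z_{t+1}−z̄) = -48.1837
γ_1 = -48.1837 / 7 = -6.883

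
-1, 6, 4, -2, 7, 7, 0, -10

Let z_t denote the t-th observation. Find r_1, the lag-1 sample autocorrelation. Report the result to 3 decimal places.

0.054

Mean z̄ = (-1 + 6 + 4 − 2 + 7 + 7 + 0 − 10)/8 = 1.3750
Deviations from mean: -2.3750, 4.6250, 2.6250, -3.3750, 5.6250, 5.6250, -1.3750, -11.3750
Σ(z_t−z̄)(z_{t+1}−z̄) = (-10.9844) + (12.1406) + (-8.8594) + (-18.9844) + (31.6406) + (-7.7344) + (15.6406) = 12.8594
Denominator Σ(z_t−z̄)² = 239.8750
r_1 = 12.8594 / 239.8750 = 0.054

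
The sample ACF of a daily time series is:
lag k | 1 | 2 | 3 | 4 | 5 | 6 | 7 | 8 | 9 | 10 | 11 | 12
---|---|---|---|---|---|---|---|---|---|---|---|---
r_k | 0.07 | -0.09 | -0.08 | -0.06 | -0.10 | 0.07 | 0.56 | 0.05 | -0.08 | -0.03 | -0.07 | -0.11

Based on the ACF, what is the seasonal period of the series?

The largest autocorrelation is r_7 = 0.56; the remaining lags stay at or below 0.07.
The dominant spike at lag 7 indicates a seasonal period of 7.

7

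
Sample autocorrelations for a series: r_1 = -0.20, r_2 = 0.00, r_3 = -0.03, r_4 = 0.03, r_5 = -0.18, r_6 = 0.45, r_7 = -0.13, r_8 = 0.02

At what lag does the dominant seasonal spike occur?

The largest autocorrelation is r_6 = 0.45; the remaining lags stay at or below 0.03.
The dominant spike at lag 6 indicates a seasonal period of 6.

6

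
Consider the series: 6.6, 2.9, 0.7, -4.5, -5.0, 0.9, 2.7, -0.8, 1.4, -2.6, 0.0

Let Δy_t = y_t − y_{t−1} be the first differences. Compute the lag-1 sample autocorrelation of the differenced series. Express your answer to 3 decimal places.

First differences Δy: -3.7, -2.2, -5.2, -0.5, 5.9, 1.8, -3.5, 2.2, -4.0, 2.6
Mean of differences = -0.6600
Numerator Σ(Δy_t−Δȳ)(Δy_{t+1}−Δȳ) = -7.4156
Denominator Σ(Δy_t−Δȳ)² = 119.3640
r_1(Δy) = -7.4156 / 119.3640 = -0.062

-0.062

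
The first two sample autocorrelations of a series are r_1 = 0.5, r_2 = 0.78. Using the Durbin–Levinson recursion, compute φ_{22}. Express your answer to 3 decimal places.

0.707

φ_{22} = (r_2 − r_1²) / (1 − r_1²)
r_1² = (0.5)² = 0.25
Numerator = 0.78 − 0.2500 = 0.5300; denominator = 1 − 0.2500 = 0.7500
φ_{22} = 0.5300 / 0.7500 = 0.707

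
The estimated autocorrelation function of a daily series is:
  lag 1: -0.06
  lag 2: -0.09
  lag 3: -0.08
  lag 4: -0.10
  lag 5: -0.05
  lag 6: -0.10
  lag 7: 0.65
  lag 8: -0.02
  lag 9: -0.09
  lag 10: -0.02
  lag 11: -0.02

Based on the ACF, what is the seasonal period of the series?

The largest autocorrelation is r_7 = 0.65; the remaining lags stay at or below -0.02.
The dominant spike at lag 7 indicates a seasonal period of 7.

7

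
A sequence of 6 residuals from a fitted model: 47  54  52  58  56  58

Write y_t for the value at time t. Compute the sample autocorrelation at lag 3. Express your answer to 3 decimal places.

-0.406

Mean ȳ = (47 + 54 + 52 + 58 + 56 + 58)/6 = 54.1667
Deviations from mean: -7.1667, -0.1667, -2.1667, 3.8333, 1.8333, 3.8333
Numerator Σ_{t=1}^{3}(y_t−ȳ)(y_{t+3}−ȳ) = -36.0833
Denominator Σ(y_t−ȳ)² = 88.8333
r_3 = -36.0833 / 88.8333 = -0.406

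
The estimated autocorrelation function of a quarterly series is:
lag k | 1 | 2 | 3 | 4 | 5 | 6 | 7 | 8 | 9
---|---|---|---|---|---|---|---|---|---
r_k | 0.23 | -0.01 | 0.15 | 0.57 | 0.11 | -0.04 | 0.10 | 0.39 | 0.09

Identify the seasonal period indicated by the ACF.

4

The largest autocorrelation is r_4 = 0.57, with a weaker echo at lag 8 (0.39); the remaining lags stay at or below 0.23.
The dominant spike at lag 4 indicates a seasonal period of 4.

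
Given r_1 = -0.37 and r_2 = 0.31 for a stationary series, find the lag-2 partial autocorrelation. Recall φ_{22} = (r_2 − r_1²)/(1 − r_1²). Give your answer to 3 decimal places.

φ_{22} = (r_2 − r_1²) / (1 − r_1²)
r_1² = (-0.37)² = 0.1369
Numerator = 0.31 − 0.1369 = 0.1731; denominator = 1 − 0.1369 = 0.8631
φ_{22} = 0.1731 / 0.8631 = 0.201

0.201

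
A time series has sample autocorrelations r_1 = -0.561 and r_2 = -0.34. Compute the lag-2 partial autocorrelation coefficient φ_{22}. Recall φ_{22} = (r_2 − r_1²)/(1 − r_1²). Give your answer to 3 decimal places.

φ_{22} = (r_2 − r_1²) / (1 − r_1²)
r_1² = (-0.561)² = 0.314721
Numerator = -0.34 − 0.3147 = -0.6547; denominator = 1 − 0.3147 = 0.6853
φ_{22} = -0.6547 / 0.6853 = -0.955

-0.955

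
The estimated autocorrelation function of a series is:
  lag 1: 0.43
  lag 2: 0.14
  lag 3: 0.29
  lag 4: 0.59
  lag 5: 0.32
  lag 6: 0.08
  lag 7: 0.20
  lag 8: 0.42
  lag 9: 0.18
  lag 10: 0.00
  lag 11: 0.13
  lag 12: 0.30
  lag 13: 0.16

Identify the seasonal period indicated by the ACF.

The largest autocorrelation is r_4 = 0.59; the remaining lags stay at or below 0.43. The elevated value at lag 1 (0.43), dropping to 0.14 at lag 2, reflects decaying short-term dependence rather than seasonality.
The dominant spike at lag 4 indicates a seasonal period of 4.

4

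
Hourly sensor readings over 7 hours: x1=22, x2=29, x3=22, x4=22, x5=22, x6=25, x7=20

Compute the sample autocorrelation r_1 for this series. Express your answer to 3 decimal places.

Mean x̄ = (22 + 29 + 22 + 22 + 22 + 25 + 20)/7 = 23.1429
Deviations from mean: -1.1429, 5.8571, -1.1429, -1.1429, -1.1429, 1.8571, -3.1429
Numerator Σ_{t=1}^{6}(x_t−x̄)(x_{t+1}−x̄) = -18.7347
Denominator Σ(x_t−x̄)² = 52.8571
r_1 = -18.7347 / 52.8571 = -0.354

-0.354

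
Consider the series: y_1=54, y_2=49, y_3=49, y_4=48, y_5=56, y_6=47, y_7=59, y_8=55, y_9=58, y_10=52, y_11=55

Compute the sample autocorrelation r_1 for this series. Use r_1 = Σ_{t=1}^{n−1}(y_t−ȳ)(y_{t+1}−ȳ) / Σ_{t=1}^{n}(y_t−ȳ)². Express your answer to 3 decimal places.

-0.129

Mean ȳ = (54 + 49 + 49 + 48 + 56 + 47 + 59 + 55 + 58 + 52 + 55)/11 = 52.9091
Numerator Σ_{t=1}^{10}(y_t−ȳ)(y_{t+1}−ȳ) = -22.3719
Denominator Σ(y_t−ȳ)² = 172.9091
r_1 = -22.3719 / 172.9091 = -0.129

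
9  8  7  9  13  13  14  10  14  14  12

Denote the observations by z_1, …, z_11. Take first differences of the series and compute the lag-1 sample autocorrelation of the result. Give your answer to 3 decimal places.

First differences Δz: -1, -1, 2, 4, 0, 1, -4, 4, 0, -2
Mean of differences = 0.3000
Numerator Σ(Δz_t−Δz̄)(Δz_{t+1}−Δz̄) = -14.8900
Denominator Σ(Δz_t−Δz̄)² = 58.1000
r_1(Δz) = -14.8900 / 58.1000 = -0.256

-0.256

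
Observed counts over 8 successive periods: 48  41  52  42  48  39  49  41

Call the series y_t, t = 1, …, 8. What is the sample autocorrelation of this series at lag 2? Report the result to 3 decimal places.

0.675

Mean ȳ = (48 + 41 + 52 + 42 + 48 + 39 + 49 + 41)/8 = 45.0000
Numerator Σ_{t=1}^{6}(y_t−ȳ)(y_{t+2}−ȳ) = 108.0000
Denominator Σ(y_t−ȳ)² = 160.0000
r_2 = 108.0000 / 160.0000 = 0.675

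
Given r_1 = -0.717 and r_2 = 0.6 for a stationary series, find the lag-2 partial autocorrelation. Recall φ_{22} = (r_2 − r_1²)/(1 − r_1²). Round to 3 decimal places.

φ_{22} = (r_2 − r_1²) / (1 − r_1²)
r_1² = (-0.717)² = 0.514089
Numerator = 0.6 − 0.5141 = 0.0859; denominator = 1 − 0.5141 = 0.4859
φ_{22} = 0.0859 / 0.4859 = 0.177

0.177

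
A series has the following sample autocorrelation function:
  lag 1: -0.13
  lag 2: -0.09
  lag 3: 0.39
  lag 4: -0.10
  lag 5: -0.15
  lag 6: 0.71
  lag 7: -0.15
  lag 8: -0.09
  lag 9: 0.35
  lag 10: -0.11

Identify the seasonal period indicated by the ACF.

6

The largest autocorrelation is r_6 = 0.71; the remaining lags stay at or below 0.39.
The dominant spike at lag 6 indicates a seasonal period of 6.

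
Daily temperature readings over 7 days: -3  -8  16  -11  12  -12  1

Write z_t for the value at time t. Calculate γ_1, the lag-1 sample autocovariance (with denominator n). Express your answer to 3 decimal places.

Mean z̄ = (-3 − 8 + 16 − 11 + 12 − 12 + 1)/7 = -0.7143
Σ_{t=1}^{6}(z_t−z̄)(z_{t+1}−z̄) = -570.6531
γ_1 = -570.6531 / 7 = -81.522

-81.522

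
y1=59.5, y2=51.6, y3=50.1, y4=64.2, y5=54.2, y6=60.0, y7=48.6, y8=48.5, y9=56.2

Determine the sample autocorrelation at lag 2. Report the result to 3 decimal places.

-0.152

Mean ȳ = (59.5 + 51.6 + 50.1 + 64.2 + 54.2 + 60.0 + 48.6 + 48.5 + 56.2)/9 = 54.7667
Σ(y_t−ȳ)(y_{t+2}−ȳ) = (-22.0889) + (-29.8722) + (2.6444) + (49.3678) + (3.4944) + (-32.7956) + (-8.8389) = -38.0889
Denominator Σ(y_t−ȳ)² = 250.2600
r_2 = -38.0889 / 250.2600 = -0.152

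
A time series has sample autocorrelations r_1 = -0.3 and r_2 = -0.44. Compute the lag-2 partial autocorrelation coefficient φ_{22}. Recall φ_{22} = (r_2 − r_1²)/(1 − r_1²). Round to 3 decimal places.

φ_{22} = (r_2 − r_1²) / (1 − r_1²)
r_1² = (-0.3)² = 0.09
Numerator = -0.44 − 0.0900 = -0.5300; denominator = 1 − 0.0900 = 0.9100
φ_{22} = -0.5300 / 0.9100 = -0.582

-0.582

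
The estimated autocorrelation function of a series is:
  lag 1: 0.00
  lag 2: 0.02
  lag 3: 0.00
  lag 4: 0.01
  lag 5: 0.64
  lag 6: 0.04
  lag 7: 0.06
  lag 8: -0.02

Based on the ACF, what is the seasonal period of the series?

5

The largest autocorrelation is r_5 = 0.64; the remaining lags stay at or below 0.06.
The dominant spike at lag 5 indicates a seasonal period of 5.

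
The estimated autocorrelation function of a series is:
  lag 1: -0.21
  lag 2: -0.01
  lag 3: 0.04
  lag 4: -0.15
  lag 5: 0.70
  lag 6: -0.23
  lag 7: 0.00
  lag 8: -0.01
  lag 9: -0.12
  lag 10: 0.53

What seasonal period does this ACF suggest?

5

The largest autocorrelation is r_5 = 0.70, with a weaker echo at lag 10 (0.53); the remaining lags stay at or below 0.04.
The dominant spike at lag 5 indicates a seasonal period of 5.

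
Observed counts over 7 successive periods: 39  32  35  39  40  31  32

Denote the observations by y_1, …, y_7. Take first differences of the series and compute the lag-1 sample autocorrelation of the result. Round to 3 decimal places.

-0.172

First differences Δy: -7, 3, 4, 1, -9, 1
Mean of differences = -1.1667
Numerator Σ(Δy_t−Δȳ)(Δy_{t+1}−Δȳ) = -25.5278
Denominator Σ(Δy_t−Δȳ)² = 148.8333
r_1(Δy) = -25.5278 / 148.8333 = -0.172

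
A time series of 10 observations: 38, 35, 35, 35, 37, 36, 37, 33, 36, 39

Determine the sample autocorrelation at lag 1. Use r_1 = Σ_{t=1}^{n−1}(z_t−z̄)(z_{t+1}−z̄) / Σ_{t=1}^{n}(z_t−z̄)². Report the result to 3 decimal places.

Mean z̄ = (38 + 35 + 35 + 35 + 37 + 36 + 37 + 33 + 36 + 39)/10 = 36.1000
Numerator Σ_{t=1}^{9}(z_t−z̄)(z_{t+1}−z̄) = -3.6100
Denominator Σ(z_t−z̄)² = 26.9000
r_1 = -3.6100 / 26.9000 = -0.134

-0.134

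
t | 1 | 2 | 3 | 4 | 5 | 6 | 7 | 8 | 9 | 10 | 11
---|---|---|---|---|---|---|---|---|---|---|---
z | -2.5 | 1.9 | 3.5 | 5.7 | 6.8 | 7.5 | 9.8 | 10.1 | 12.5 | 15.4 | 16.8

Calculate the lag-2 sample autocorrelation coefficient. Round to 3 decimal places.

0.382

Mean z̄ = (-2.5 + 1.9 + 3.5 + 5.7 + 6.8 + 7.5 + 9.8 + 10.1 + 12.5 + 15.4 + 16.8)/11 = 7.9545
Numerator Σ_{t=1}^{9}(z_t−z̄)(z_{t+2}−z̄) = 127.8513
Denominator Σ(z_t−z̄)² = 334.7673
r_2 = 127.8513 / 334.7673 = 0.382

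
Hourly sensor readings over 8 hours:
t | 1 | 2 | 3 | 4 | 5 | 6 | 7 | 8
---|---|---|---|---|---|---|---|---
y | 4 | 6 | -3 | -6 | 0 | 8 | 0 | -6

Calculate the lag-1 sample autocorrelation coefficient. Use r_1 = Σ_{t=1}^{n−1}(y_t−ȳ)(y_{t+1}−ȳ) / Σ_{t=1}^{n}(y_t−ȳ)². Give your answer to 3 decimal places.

Mean ȳ = (4 + 6 − 3 − 6 + 0 + 8 + 0 − 6)/8 = 0.3750
Deviations from mean: 3.6250, 5.6250, -3.3750, -6.3750, -0.3750, 7.6250, -0.3750, -6.3750
Numerator Σ_{t=1}^{7}(y_t−ȳ)(y_{t+1}−ȳ) = 21.9844
Denominator Σ(y_t−ȳ)² = 195.8750
r_1 = 21.9844 / 195.8750 = 0.112

0.112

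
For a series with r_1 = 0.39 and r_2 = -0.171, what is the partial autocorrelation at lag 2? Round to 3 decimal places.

φ_{22} = (r_2 − r_1²) / (1 − r_1²)
r_1² = (0.39)² = 0.1521
Numerator = -0.171 − 0.1521 = -0.3231; denominator = 1 − 0.1521 = 0.8479
φ_{22} = -0.3231 / 0.8479 = -0.381

-0.381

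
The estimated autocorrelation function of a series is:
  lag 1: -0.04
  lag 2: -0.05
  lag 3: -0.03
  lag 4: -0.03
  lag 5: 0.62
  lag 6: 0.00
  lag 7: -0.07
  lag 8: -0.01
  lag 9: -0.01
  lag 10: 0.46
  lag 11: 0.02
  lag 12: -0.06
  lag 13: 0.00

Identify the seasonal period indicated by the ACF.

The largest autocorrelation is r_5 = 0.62, with a weaker echo at lag 10 (0.46); the remaining lags stay at or below 0.02.
The dominant spike at lag 5 indicates a seasonal period of 5.

5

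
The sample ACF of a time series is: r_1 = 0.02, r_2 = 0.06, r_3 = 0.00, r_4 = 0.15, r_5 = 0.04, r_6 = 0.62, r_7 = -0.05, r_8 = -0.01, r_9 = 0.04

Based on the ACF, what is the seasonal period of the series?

The largest autocorrelation is r_6 = 0.62; the remaining lags stay at or below 0.15.
The dominant spike at lag 6 indicates a seasonal period of 6.

6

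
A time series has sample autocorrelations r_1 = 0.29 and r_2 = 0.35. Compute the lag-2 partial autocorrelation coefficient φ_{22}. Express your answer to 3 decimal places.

φ_{22} = (r_2 − r_1²) / (1 − r_1²)
r_1² = (0.29)² = 0.0841
Numerator = 0.35 − 0.0841 = 0.2659; denominator = 1 − 0.0841 = 0.9159
φ_{22} = 0.2659 / 0.9159 = 0.290

0.290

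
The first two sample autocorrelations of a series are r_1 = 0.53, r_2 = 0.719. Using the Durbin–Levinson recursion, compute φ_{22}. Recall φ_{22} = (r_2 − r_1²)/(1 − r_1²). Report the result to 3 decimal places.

0.609

φ_{22} = (r_2 − r_1²) / (1 − r_1²)
r_1² = (0.53)² = 0.2809
Numerator = 0.719 − 0.2809 = 0.4381; denominator = 1 − 0.2809 = 0.7191
φ_{22} = 0.4381 / 0.7191 = 0.609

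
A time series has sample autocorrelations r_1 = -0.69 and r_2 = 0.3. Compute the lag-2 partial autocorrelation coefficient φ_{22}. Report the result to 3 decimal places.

φ_{22} = (r_2 − r_1²) / (1 − r_1²)
r_1² = (-0.69)² = 0.4761
Numerator = 0.3 − 0.4761 = -0.1761; denominator = 1 − 0.4761 = 0.5239
φ_{22} = -0.1761 / 0.5239 = -0.336

-0.336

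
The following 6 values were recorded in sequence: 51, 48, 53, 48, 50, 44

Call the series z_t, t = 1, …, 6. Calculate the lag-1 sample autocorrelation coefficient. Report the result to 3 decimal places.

Mean z̄ = (51 + 48 + 53 + 48 + 50 + 44)/6 = 49.0000
Σ(z_t−z̄)(z_{t+1}−z̄) = (-2.0000) + (-4.0000) + (-4.0000) + (-1.0000) + (-5.0000) = -16.0000
Denominator Σ(z_t−z̄)² = 48.0000
r_1 = -16.0000 / 48.0000 = -0.333

-0.333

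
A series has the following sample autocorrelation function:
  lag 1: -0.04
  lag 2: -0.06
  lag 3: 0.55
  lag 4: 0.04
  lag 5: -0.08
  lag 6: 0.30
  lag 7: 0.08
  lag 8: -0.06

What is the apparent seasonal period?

The largest autocorrelation is r_3 = 0.55, with a weaker echo at lag 6 (0.30); the remaining lags stay at or below 0.08.
The dominant spike at lag 3 indicates a seasonal period of 3.

3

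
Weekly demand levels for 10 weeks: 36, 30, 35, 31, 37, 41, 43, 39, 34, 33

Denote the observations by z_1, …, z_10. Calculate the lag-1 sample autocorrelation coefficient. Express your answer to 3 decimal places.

Mean z̄ = (36 + 30 + 35 + 31 + 37 + 41 + 43 + 39 + 34 + 33)/10 = 35.9000
Numerator Σ_{t=1}^{9}(z_t−z̄)(z_{t+1}−z̄) = 67.1900
Denominator Σ(z_t−z̄)² = 158.9000
r_1 = 67.1900 / 158.9000 = 0.423

0.423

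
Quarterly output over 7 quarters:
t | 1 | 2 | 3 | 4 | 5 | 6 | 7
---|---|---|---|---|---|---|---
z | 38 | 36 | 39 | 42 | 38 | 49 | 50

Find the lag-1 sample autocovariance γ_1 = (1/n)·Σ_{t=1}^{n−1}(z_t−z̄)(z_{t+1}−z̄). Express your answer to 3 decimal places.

Mean z̄ = (38 + 36 + 39 + 42 + 38 + 49 + 50)/7 = 41.7143
Σ_{t=1}^{6}(z_t−z̄)(z_{t+1}−z̄) = 68.2041
γ_1 = 68.2041 / 7 = 9.743

9.743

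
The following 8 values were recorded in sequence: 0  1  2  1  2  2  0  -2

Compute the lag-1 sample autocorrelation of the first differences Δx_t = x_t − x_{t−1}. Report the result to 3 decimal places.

0.230

First differences Δx: 1, 1, -1, 1, 0, -2, -2
Mean of differences = -0.2857
Numerator Σ(Δx_t−Δx̄)(Δx_{t+1}−Δx̄) = 2.6327
Denominator Σ(Δx_t−Δx̄)² = 11.4286
r_1(Δx) = 2.6327 / 11.4286 = 0.230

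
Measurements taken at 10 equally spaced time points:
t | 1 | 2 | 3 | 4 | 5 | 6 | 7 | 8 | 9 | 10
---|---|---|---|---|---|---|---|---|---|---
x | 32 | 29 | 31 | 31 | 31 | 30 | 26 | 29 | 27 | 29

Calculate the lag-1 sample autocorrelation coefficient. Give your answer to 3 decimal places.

0.177

Mean x̄ = (32 + 29 + 31 + 31 + 31 + 30 + 26 + 29 + 27 + 29)/10 = 29.5000
Numerator Σ_{t=1}^{9}(x_t−x̄)(x_{t+1}−x̄) = 5.7500
Denominator Σ(x_t−x̄)² = 32.5000
r_1 = 5.7500 / 32.5000 = 0.177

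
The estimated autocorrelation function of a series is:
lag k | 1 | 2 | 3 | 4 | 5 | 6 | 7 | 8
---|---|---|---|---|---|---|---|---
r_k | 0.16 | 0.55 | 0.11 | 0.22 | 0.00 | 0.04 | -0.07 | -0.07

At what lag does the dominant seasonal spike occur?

The largest autocorrelation is r_2 = 0.55, with a weaker echo at lag 4 (0.22); the remaining lags stay at or below 0.16.
The dominant spike at lag 2 indicates a seasonal period of 2.

2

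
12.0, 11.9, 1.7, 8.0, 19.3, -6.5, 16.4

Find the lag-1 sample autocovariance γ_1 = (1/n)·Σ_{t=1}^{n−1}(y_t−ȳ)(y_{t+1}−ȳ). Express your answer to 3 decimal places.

-41.446

Mean ȳ = (12.0 + 11.9 + 1.7 + 8.0 + 19.3 − 6.5 + 16.4)/7 = 8.9714
Σ_{t=1}^{6}(y_t−ȳ)(y_{t+1}−ȳ) = -290.1237
γ_1 = -290.1237 / 7 = -41.446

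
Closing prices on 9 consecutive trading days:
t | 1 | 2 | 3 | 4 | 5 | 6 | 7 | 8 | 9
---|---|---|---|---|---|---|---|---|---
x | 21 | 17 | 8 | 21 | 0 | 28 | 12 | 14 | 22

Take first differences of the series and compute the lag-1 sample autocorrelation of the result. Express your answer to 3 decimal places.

First differences Δx: -4, -9, 13, -21, 28, -16, 2, 8
Mean of differences = 0.1250
Numerator Σ(Δx_t−Δx̄)(Δx_{t+1}−Δx̄) = -1405.6406
Denominator Σ(Δx_t−Δx̄)² = 1814.8750
r_1(Δx) = -1405.6406 / 1814.8750 = -0.775

-0.775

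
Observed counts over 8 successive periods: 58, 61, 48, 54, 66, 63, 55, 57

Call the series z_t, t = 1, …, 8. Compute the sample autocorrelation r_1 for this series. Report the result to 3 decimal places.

0.025

Mean z̄ = (58 + 61 + 48 + 54 + 66 + 63 + 55 + 57)/8 = 57.7500
Deviations from mean: 0.2500, 3.2500, -9.7500, -3.7500, 8.2500, 5.2500, -2.7500, -0.7500
Σ(z_t−z̄)(z_{t+1}−z̄) = (0.8125) + (-31.6875) + (36.5625) + (-30.9375) + (43.3125) + (-14.4375) + (2.0625) = 5.6875
Denominator Σ(z_t−z̄)² = 223.5000
r_1 = 5.6875 / 223.5000 = 0.025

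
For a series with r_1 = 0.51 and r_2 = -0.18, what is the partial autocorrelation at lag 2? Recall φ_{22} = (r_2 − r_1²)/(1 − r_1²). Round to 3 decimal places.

φ_{22} = (r_2 − r_1²) / (1 − r_1²)
r_1² = (0.51)² = 0.2601
Numerator = -0.18 − 0.2601 = -0.4401; denominator = 1 − 0.2601 = 0.7399
φ_{22} = -0.4401 / 0.7399 = -0.595

-0.595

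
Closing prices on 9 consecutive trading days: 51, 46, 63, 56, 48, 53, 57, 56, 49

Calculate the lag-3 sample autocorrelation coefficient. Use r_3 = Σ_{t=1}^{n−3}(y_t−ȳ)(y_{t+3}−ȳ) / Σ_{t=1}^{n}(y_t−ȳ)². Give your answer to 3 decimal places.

0.116

Mean ȳ = (51 + 46 + 63 + 56 + 48 + 53 + 57 + 56 + 49)/9 = 53.2222
Numerator Σ_{t=1}^{6}(y_t−ȳ)(y_{t+3}−ȳ) = 26.2963
Denominator Σ(y_t−ȳ)² = 227.5556
r_3 = 26.2963 / 227.5556 = 0.116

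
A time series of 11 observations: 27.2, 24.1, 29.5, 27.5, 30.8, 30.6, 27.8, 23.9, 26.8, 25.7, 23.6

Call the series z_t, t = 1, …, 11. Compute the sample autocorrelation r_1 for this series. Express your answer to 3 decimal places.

0.221

Mean z̄ = (27.2 + 24.1 + 29.5 + 27.5 + 30.8 + 30.6 + 27.8 + 23.9 + 26.8 + 25.7 + 23.6)/11 = 27.0455
Numerator Σ_{t=1}^{10}(z_t−z̄)(z_{t+1}−z̄) = 14.5298
Denominator Σ(z_t−z̄)² = 65.8673
r_1 = 14.5298 / 65.8673 = 0.221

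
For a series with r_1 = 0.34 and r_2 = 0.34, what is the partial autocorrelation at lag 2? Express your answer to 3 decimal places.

0.254

φ_{22} = (r_2 − r_1²) / (1 − r_1²)
r_1² = (0.34)² = 0.1156
Numerator = 0.34 − 0.1156 = 0.2244; denominator = 1 − 0.1156 = 0.8844
φ_{22} = 0.2244 / 0.8844 = 0.254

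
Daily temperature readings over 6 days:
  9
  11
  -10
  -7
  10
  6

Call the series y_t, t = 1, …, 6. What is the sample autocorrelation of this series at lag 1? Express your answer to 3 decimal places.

Mean ȳ = (9 + 11 − 10 − 7 + 10 + 6)/6 = 3.1667
Deviations from mean: 5.8333, 7.8333, -13.1667, -10.1667, 6.8333, 2.8333
Σ(y_t−ȳ)(y_{t+1}−ȳ) = (45.6944) + (-103.1389) + (133.8611) + (-69.4722) + (19.3611) = 26.3056
Denominator Σ(y_t−ȳ)² = 426.8333
r_1 = 26.3056 / 426.8333 = 0.062

0.062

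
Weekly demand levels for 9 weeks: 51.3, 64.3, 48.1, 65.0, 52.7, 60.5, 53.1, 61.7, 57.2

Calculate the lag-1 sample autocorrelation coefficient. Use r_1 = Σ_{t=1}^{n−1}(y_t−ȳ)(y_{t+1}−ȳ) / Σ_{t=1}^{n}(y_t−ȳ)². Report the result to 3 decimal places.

-0.872

Mean ȳ = (51.3 + 64.3 + 48.1 + 65.0 + 52.7 + 60.5 + 53.1 + 61.7 + 57.2)/9 = 57.1000
Numerator Σ_{t=1}^{8}(y_t−ȳ)(y_{t+1}−ȳ) = -258.9200
Denominator Σ(y_t−ȳ)² = 296.9800
r_1 = -258.9200 / 296.9800 = -0.872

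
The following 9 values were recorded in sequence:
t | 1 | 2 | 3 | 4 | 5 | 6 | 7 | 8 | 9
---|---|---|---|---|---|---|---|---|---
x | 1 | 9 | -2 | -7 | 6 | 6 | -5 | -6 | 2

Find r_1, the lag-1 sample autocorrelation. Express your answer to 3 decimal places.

Mean x̄ = (1 + 9 − 2 − 7 + 6 + 6 − 5 − 6 + 2)/9 = 0.4444
Numerator Σ_{t=1}^{8}(x_t−x̄)(x_{t+1}−x̄) = -13.6420
Denominator Σ(x_t−x̄)² = 270.2222
r_1 = -13.6420 / 270.2222 = -0.050

-0.050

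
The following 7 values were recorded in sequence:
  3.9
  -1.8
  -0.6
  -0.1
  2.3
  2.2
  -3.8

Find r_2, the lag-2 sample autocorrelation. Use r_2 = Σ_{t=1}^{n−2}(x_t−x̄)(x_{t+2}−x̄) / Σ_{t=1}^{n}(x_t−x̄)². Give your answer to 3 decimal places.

Mean x̄ = (3.9 − 1.8 − 0.6 − 0.1 + 2.3 + 2.2 − 3.8)/7 = 0.3000
Deviations from mean: 3.6000, -2.1000, -0.9000, -0.4000, 2.0000, 1.9000, -4.1000
Σ(x_t−x̄)(x_{t+2}−x̄) = (-3.2400) + (0.8400) + (-1.8000) + (-0.7600) + (-8.2000) = -13.1600
Denominator Σ(x_t−x̄)² = 42.7600
r_2 = -13.1600 / 42.7600 = -0.308

-0.308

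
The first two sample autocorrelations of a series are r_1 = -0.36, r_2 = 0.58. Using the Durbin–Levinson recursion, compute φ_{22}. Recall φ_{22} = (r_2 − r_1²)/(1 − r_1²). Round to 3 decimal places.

0.517

φ_{22} = (r_2 − r_1²) / (1 − r_1²)
r_1² = (-0.36)² = 0.1296
Numerator = 0.58 − 0.1296 = 0.4504; denominator = 1 − 0.1296 = 0.8704
φ_{22} = 0.4504 / 0.8704 = 0.517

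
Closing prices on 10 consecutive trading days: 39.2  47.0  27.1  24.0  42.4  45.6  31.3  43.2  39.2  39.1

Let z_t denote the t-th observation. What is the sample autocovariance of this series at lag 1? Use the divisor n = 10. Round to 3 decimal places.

Mean z̄ = (39.2 + 47.0 + 27.1 + 24.0 + 42.4 + 45.6 + 31.3 + 43.2 + 39.2 + 39.1)/10 = 37.8100
Σ_{t=1}^{9}(z_t−z̄)(z_{t+1}−z̄) = -41.8941
γ_1 = -41.8941 / 10 = -4.189

-4.189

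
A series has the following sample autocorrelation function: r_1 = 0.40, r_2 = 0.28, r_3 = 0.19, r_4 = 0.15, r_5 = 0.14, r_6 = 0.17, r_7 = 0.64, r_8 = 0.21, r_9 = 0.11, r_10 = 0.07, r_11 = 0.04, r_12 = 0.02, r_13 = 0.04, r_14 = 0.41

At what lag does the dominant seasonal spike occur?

The largest autocorrelation is r_7 = 0.64, with a weaker echo at lag 14 (0.41); the remaining lags stay at or below 0.40. The elevated value at lag 1 (0.40), dropping to 0.28 at lag 2, reflects decaying short-term dependence rather than seasonality.
The dominant spike at lag 7 indicates a seasonal period of 7.

7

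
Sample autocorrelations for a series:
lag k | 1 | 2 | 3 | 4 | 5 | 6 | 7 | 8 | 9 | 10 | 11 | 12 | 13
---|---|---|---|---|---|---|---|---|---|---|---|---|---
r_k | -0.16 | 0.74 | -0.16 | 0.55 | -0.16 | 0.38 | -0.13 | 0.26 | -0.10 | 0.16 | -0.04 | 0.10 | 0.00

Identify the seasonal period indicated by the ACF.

The largest autocorrelation is r_2 = 0.74, with weaker echoes at lags 4 (0.55), 6 (0.38), 8 (0.26) and 10 (0.16); the remaining lags stay at or below 0.10.
The dominant spike at lag 2 indicates a seasonal period of 2.

2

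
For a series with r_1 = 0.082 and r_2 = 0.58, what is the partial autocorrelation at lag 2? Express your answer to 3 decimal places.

0.577

φ_{22} = (r_2 − r_1²) / (1 − r_1²)
r_1² = (0.082)² = 0.006724
Numerator = 0.58 − 0.0067 = 0.5733; denominator = 1 − 0.0067 = 0.9933
φ_{22} = 0.5733 / 0.9933 = 0.577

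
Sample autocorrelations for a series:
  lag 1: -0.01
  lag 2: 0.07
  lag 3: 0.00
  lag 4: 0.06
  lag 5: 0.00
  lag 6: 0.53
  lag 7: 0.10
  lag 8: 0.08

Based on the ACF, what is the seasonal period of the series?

The largest autocorrelation is r_6 = 0.53; the remaining lags stay at or below 0.10.
The dominant spike at lag 6 indicates a seasonal period of 6.

6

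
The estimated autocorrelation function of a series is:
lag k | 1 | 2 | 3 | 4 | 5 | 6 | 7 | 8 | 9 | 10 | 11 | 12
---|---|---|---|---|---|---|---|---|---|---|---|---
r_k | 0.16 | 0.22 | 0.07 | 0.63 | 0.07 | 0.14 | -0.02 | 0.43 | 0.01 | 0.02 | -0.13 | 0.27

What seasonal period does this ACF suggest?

4

The largest autocorrelation is r_4 = 0.63, with weaker echoes at lags 8 (0.43) and 12 (0.27); the remaining lags stay at or below 0.22.
The dominant spike at lag 4 indicates a seasonal period of 4.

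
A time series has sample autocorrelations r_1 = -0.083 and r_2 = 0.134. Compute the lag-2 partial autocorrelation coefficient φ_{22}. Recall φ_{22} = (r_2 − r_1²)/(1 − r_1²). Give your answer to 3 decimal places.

0.128

φ_{22} = (r_2 − r_1²) / (1 − r_1²)
r_1² = (-0.083)² = 0.006889
Numerator = 0.134 − 0.0069 = 0.1271; denominator = 1 − 0.0069 = 0.9931
φ_{22} = 0.1271 / 0.9931 = 0.128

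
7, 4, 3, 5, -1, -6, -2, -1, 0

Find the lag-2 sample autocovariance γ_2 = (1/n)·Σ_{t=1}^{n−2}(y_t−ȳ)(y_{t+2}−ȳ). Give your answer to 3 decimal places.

1.667

Mean ȳ = (7 + 4 + 3 + 5 − 1 − 6 − 2 − 1 + 0)/9 = 1.0000
Σ_{t=1}^{7}(y_t−ȳ)(y_{t+2}−ȳ) = 15.0000
γ_2 = 15.0000 / 9 = 1.667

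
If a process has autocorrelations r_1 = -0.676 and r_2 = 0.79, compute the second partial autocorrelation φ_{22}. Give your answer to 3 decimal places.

0.613

φ_{22} = (r_2 − r_1²) / (1 − r_1²)
r_1² = (-0.676)² = 0.456976
Numerator = 0.79 − 0.4570 = 0.3330; denominator = 1 − 0.4570 = 0.5430
φ_{22} = 0.3330 / 0.5430 = 0.613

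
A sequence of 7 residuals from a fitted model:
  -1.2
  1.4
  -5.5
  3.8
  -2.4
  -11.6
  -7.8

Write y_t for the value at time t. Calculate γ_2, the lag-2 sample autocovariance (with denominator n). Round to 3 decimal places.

Mean ȳ = (-1.2 + 1.4 − 5.5 + 3.8 − 2.4 − 11.6 − 7.8)/7 = -3.3286
Deviations: 2.1286, 4.7286, -2.1714, 7.1286, 0.9286, -8.2714, -4.4714
Σ_{t=1}^{5}(y_t−ȳ)(y_{t+2}−ȳ) = -36.0459
γ_2 = -36.0459 / 7 = -5.149

-5.149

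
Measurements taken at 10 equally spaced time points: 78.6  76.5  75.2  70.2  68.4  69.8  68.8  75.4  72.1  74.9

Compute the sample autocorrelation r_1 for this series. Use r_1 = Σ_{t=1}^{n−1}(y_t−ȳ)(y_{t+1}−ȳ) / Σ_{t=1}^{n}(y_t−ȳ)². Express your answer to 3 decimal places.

0.417

Mean ȳ = (78.6 + 76.5 + 75.2 + 70.2 + 68.4 + 69.8 + 68.8 + 75.4 + 72.1 + 74.9)/10 = 72.9900
Numerator Σ_{t=1}^{9}(y_t−ȳ)(y_{t+1}−ȳ) = 48.1539
Denominator Σ(y_t−ȳ)² = 115.5090
r_1 = 48.1539 / 115.5090 = 0.417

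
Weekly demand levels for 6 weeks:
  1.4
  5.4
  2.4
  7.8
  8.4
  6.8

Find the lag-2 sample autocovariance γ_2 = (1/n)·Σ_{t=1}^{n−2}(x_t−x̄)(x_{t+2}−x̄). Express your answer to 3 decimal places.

Mean x̄ = (1.4 + 5.4 + 2.4 + 7.8 + 8.4 + 6.8)/6 = 5.3667
Σ_{t=1}^{4}(x_t−x̄)(x_{t+2}−x̄) = 6.3378
γ_2 = 6.3378 / 6 = 1.056

1.056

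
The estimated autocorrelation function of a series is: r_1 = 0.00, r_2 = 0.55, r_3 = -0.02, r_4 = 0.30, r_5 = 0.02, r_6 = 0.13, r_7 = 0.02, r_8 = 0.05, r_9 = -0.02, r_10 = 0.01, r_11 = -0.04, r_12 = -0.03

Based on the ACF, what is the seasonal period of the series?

The largest autocorrelation is r_2 = 0.55, with a weaker echo at lag 4 (0.30); the remaining lags stay at or below 0.13.
The dominant spike at lag 2 indicates a seasonal period of 2.

2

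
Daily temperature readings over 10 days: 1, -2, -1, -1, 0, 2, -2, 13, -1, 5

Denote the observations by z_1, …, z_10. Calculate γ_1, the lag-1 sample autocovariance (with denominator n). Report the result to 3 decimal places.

-6.016

Mean z̄ = (1 − 2 − 1 − 1 + 0 + 2 − 2 + 13 − 1 + 5)/10 = 1.4000
Σ_{t=1}^{9}(z_t−z̄)(z_{t+1}−z̄) = -60.1600
γ_1 = -60.1600 / 10 = -6.016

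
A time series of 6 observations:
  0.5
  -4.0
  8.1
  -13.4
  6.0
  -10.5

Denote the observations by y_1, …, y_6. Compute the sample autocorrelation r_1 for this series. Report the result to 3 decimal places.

-0.789

Mean ȳ = (0.5 − 4.0 + 8.1 − 13.4 + 6.0 − 10.5)/6 = -2.2167
Σ(y_t−ȳ)(y_{t+1}−ȳ) = (-4.8447) + (-18.3981) + (-115.3747) + (-91.8897) + (-68.0614) = -298.5686
Denominator Σ(y_t−ȳ)² = 378.1883
r_1 = -298.5686 / 378.1883 = -0.789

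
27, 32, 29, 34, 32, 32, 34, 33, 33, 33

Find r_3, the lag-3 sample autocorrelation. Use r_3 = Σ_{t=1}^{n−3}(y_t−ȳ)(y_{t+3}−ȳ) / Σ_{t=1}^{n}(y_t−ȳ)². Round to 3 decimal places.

Mean ȳ = (27 + 32 + 29 + 34 + 32 + 32 + 34 + 33 + 33 + 33)/10 = 31.9000
Σ(y_t−ȳ)(y_{t+3}−ȳ) = (-10.2900) + (0.0100) + (-0.2900) + (4.4100) + (0.1100) + (0.1100) + (2.3100) = -3.6300
Denominator Σ(y_t−ȳ)² = 44.9000
r_3 = -3.6300 / 44.9000 = -0.081

-0.081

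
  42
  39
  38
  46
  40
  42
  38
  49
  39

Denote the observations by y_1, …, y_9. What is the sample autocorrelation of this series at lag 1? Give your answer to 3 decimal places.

Mean ȳ = (42 + 39 + 38 + 46 + 40 + 42 + 38 + 49 + 39)/9 = 41.4444
Numerator Σ_{t=1}^{8}(y_t−ȳ)(y_{t+1}−ȳ) = -62.4198
Denominator Σ(y_t−ȳ)² = 116.2222
r_1 = -62.4198 / 116.2222 = -0.537

-0.537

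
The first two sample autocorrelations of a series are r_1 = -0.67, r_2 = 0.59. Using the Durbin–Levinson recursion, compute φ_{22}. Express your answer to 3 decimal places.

φ_{22} = (r_2 − r_1²) / (1 − r_1²)
r_1² = (-0.67)² = 0.4489
Numerator = 0.59 − 0.4489 = 0.1411; denominator = 1 − 0.4489 = 0.5511
φ_{22} = 0.1411 / 0.5511 = 0.256

0.256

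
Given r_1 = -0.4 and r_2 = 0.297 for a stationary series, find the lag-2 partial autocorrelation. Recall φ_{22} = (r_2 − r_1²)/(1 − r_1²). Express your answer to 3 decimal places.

0.163

φ_{22} = (r_2 − r_1²) / (1 − r_1²)
r_1² = (-0.4)² = 0.16
Numerator = 0.297 − 0.1600 = 0.1370; denominator = 1 − 0.1600 = 0.8400
φ_{22} = 0.1370 / 0.8400 = 0.163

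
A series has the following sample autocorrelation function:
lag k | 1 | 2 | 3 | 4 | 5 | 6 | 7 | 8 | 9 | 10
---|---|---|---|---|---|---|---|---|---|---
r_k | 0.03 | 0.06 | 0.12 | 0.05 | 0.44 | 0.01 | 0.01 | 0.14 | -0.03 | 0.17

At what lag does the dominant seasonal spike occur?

5

The largest autocorrelation is r_5 = 0.44, with a weaker echo at lag 10 (0.17); the remaining lags stay at or below 0.14.
The dominant spike at lag 5 indicates a seasonal period of 5.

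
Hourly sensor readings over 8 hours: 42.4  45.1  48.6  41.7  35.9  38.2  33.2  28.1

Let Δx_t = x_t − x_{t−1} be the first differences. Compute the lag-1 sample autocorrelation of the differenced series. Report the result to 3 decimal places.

First differences Δx: 2.7, 3.5, -6.9, -5.8, 2.3, -5.0, -5.1
Mean of differences = -2.0429
Numerator Σ(Δx_t−Δx̄)(Δx_{t+1}−Δx̄) = -2.5033
Denominator Σ(Δx_t−Δx̄)² = 127.8771
r_1(Δx) = -2.5033 / 127.8771 = -0.020

-0.020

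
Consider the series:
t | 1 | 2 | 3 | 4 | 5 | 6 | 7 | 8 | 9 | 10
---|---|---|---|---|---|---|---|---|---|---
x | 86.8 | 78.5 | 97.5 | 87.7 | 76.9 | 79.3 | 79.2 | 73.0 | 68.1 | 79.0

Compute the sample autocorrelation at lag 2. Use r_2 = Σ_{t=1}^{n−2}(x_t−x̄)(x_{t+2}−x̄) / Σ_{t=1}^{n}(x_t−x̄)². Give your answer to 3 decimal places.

Mean x̄ = (86.8 + 78.5 + 97.5 + 87.7 + 76.9 + 79.3 + 79.2 + 73.0 + 68.1 + 79.0)/10 = 80.6000
Numerator Σ_{t=1}^{8}(x_t−x̄)(x_{t+2}−x̄) = 62.8300
Denominator Σ(x_t−x̄)² = 612.7800
r_2 = 62.8300 / 612.7800 = 0.103

0.103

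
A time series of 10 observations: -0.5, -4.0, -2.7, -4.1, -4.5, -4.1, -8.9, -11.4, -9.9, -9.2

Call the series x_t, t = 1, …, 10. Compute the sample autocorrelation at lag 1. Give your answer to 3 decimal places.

Mean x̄ = (-0.5 − 4.0 − 2.7 − 4.1 − 4.5 − 4.1 − 8.9 − 11.4 − 9.9 − 9.2)/10 = -5.9300
Numerator Σ_{t=1}^{9}(x_t−x̄)(x_{t+1}−x̄) = 73.3671
Denominator Σ(x_t−x̄)² = 117.5810
r_1 = 73.3671 / 117.5810 = 0.624

0.624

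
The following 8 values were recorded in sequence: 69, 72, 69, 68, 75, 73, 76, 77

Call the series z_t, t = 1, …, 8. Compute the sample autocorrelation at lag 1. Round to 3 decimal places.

0.316

Mean z̄ = (69 + 72 + 69 + 68 + 75 + 73 + 76 + 77)/8 = 72.3750
Deviations from mean: -3.3750, -0.3750, -3.3750, -4.3750, 2.6250, 0.6250, 3.6250, 4.6250
Σ(z_t−z̄)(z_{t+1}−z̄) = (1.2656) + (1.2656) + (14.7656) + (-11.4844) + (1.6406) + (2.2656) + (16.7656) = 26.4844
Denominator Σ(z_t−z̄)² = 83.8750
r_1 = 26.4844 / 83.8750 = 0.316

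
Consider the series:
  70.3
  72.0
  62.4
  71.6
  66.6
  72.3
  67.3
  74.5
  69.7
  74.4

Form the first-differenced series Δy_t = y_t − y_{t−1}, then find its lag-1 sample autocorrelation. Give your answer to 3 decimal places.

First differences Δy: 1.7, -9.6, 9.2, -5.0, 5.7, -5.0, 7.2, -4.8, 4.7
Mean of differences = 0.4556
Numerator Σ(Δy_t−Δȳ)(Δy_{t+1}−Δȳ) = -299.9198
Denominator Σ(Δy_t−Δȳ)² = 357.2822
r_1(Δy) = -299.9198 / 357.2822 = -0.839

-0.839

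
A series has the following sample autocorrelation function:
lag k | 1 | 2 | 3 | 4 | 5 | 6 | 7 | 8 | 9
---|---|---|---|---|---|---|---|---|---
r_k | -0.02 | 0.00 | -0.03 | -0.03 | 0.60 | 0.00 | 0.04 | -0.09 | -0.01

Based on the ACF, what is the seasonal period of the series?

5

The largest autocorrelation is r_5 = 0.60; the remaining lags stay at or below 0.04.
The dominant spike at lag 5 indicates a seasonal period of 5.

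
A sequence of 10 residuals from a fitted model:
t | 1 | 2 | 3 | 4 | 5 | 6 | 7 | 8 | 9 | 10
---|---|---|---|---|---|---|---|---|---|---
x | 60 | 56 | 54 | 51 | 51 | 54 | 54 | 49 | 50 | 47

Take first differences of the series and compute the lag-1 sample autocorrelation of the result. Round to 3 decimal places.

-0.088

First differences Δx: -4, -2, -3, 0, 3, 0, -5, 1, -3
Mean of differences = -1.4444
Numerator Σ(Δx_t−Δx̄)(Δx_{t+1}−Δx̄) = -4.7531
Denominator Σ(Δx_t−Δx̄)² = 54.2222
r_1(Δx) = -4.7531 / 54.2222 = -0.088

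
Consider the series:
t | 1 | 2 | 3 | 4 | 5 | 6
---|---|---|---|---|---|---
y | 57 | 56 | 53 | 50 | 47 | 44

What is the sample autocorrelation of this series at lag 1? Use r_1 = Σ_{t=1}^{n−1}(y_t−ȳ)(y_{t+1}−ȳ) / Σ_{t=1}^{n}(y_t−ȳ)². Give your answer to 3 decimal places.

Mean ȳ = (57 + 56 + 53 + 50 + 47 + 44)/6 = 51.1667
Numerator Σ_{t=1}^{5}(y_t−ȳ)(y_{t+1}−ȳ) = 69.6389
Denominator Σ(y_t−ȳ)² = 130.8333
r_1 = 69.6389 / 130.8333 = 0.532

0.532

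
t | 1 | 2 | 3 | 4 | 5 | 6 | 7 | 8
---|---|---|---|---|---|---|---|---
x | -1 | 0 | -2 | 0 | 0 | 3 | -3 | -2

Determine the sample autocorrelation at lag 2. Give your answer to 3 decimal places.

-0.174

Mean x̄ = (-1 + 0 − 2 + 0 + 0 + 3 − 3 − 2)/8 = -0.6250
Σ(x_t−x̄)(x_{t+2}−x̄) = (0.5156) + (0.3906) + (-0.8594) + (2.2656) + (-1.4844) + (-4.9844) = -4.1563
Denominator Σ(x_t−x̄)² = 23.8750
r_2 = -4.1563 / 23.8750 = -0.174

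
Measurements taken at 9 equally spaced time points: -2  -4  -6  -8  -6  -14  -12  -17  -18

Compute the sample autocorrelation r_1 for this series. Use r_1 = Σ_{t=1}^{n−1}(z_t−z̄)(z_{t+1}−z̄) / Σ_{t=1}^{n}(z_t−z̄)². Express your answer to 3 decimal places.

0.556

Mean z̄ = (-2 − 4 − 6 − 8 − 6 − 14 − 12 − 17 − 18)/9 = -9.6667
Numerator Σ_{t=1}^{8}(z_t−z̄)(z_{t+1}−z̄) = 148.8889
Denominator Σ(z_t−z̄)² = 268.0000
r_1 = 148.8889 / 268.0000 = 0.556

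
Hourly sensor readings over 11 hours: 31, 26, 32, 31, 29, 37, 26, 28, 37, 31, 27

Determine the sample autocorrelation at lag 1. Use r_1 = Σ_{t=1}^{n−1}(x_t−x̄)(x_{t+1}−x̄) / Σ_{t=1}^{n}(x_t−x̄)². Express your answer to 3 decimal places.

-0.346

Mean x̄ = (31 + 26 + 32 + 31 + 29 + 37 + 26 + 28 + 37 + 31 + 27)/11 = 30.4545
Numerator Σ_{t=1}^{10}(x_t−x̄)(x_{t+1}−x̄) = -51.3884
Denominator Σ(x_t−x̄)² = 148.7273
r_1 = -51.3884 / 148.7273 = -0.346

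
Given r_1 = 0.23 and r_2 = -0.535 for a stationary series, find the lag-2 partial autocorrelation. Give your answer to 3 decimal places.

φ_{22} = (r_2 − r_1²) / (1 − r_1²)
r_1² = (0.23)² = 0.0529
Numerator = -0.535 − 0.0529 = -0.5879; denominator = 1 − 0.0529 = 0.9471
φ_{22} = -0.5879 / 0.9471 = -0.621

-0.621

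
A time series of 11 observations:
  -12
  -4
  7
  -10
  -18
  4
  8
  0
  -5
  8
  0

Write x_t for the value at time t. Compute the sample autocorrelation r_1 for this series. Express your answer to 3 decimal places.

0.034

Mean x̄ = (-12 − 4 + 7 − 10 − 18 + 4 + 8 + 0 − 5 + 8 + 0)/11 = -2.0000
Numerator Σ_{t=1}^{10}(x_t−x̄)(x_{t+1}−x̄) = 26.0000
Denominator Σ(x_t−x̄)² = 758.0000
r_1 = 26.0000 / 758.0000 = 0.034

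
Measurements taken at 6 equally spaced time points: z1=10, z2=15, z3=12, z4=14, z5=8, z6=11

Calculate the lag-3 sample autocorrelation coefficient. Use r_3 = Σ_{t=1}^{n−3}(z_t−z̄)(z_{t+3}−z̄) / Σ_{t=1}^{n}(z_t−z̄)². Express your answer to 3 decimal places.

Mean z̄ = (10 + 15 + 12 + 14 + 8 + 11)/6 = 11.6667
Deviations from mean: -1.6667, 3.3333, 0.3333, 2.3333, -3.6667, -0.6667
Σ(z_t−z̄)(z_{t+3}−z̄) = (-3.8889) + (-12.2222) + (-0.2222) = -16.3333
Denominator Σ(z_t−z̄)² = 33.3333
r_3 = -16.3333 / 33.3333 = -0.490

-0.490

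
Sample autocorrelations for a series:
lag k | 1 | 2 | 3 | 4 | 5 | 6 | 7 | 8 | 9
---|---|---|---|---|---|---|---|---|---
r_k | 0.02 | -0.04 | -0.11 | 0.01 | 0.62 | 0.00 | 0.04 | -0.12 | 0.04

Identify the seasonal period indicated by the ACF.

5

The largest autocorrelation is r_5 = 0.62; the remaining lags stay at or below 0.04.
The dominant spike at lag 5 indicates a seasonal period of 5.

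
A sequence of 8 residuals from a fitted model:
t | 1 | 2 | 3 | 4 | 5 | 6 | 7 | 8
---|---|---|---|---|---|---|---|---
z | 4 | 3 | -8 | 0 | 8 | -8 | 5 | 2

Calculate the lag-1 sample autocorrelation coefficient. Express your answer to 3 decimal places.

Mean z̄ = (4 + 3 − 8 + 0 + 8 − 8 + 5 + 2)/8 = 0.7500
Deviations from mean: 3.2500, 2.2500, -8.7500, -0.7500, 7.2500, -8.7500, 4.2500, 1.2500
Σ(z_t−z̄)(z_{t+1}−z̄) = (7.3125) + (-19.6875) + (6.5625) + (-5.4375) + (-63.4375) + (-37.1875) + (5.3125) = -106.5625
Denominator Σ(z_t−z̄)² = 241.5000
r_1 = -106.5625 / 241.5000 = -0.441

-0.441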